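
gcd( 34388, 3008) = 4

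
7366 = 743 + 6623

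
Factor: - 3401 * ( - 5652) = 19222452 = 2^2*  3^2*19^1*157^1*179^1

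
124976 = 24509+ 100467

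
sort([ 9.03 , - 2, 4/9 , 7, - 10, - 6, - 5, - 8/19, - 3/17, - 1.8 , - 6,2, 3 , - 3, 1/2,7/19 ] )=[-10,-6, - 6 ,-5, - 3, - 2, - 1.8, - 8/19, - 3/17, 7/19, 4/9, 1/2, 2,3 , 7, 9.03]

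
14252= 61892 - 47640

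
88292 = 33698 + 54594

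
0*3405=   0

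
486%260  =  226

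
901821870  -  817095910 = 84725960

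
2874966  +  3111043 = 5986009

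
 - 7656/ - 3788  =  2 + 20/947 =2.02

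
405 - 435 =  - 30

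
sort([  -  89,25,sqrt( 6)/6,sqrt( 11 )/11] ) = [  -  89 , sqrt( 11 ) /11,sqrt( 6) /6,  25]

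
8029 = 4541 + 3488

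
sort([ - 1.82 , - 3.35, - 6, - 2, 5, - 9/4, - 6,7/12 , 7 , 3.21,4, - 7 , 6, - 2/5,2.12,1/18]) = [ - 7, - 6 , - 6, - 3.35, - 9/4, - 2, - 1.82 ,-2/5 , 1/18, 7/12,2.12,3.21,  4, 5 , 6,7]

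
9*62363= 561267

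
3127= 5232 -2105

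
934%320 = 294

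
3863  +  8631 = 12494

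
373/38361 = 373/38361 = 0.01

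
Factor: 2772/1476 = 7^1*11^1 * 41^ (-1) = 77/41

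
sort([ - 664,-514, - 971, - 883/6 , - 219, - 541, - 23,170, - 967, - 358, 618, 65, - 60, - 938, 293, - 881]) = [ - 971, - 967, - 938 , - 881, - 664, - 541, - 514, - 358, - 219, - 883/6,-60, - 23, 65, 170,293, 618]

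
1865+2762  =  4627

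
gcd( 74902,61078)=2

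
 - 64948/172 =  - 16237/43 = - 377.60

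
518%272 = 246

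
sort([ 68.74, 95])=[68.74,95]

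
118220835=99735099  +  18485736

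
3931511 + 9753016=13684527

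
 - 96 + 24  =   - 72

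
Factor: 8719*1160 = 10114040= 2^3*5^1*29^1*8719^1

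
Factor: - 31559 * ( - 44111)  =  11^1*19^1 * 151^1 * 44111^1= 1392099049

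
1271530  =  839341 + 432189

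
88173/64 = 88173/64 = 1377.70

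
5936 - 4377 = 1559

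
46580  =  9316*5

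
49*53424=2617776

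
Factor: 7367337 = 3^2*23^1* 35591^1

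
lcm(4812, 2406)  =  4812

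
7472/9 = 7472/9 = 830.22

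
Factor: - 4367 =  - 11^1*397^1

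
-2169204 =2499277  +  -4668481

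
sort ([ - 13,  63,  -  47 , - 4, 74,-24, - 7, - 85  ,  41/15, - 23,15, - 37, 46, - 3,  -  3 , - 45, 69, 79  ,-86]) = [ -86, - 85 ,  -  47,-45,- 37,-24,-23, - 13, - 7,-4, - 3,-3, 41/15, 15, 46, 63, 69, 74, 79]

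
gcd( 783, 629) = 1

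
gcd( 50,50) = 50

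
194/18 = 97/9 = 10.78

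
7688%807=425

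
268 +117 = 385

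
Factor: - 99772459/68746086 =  - 2^( - 1) * 3^(-2)*23^1*1307^1 * 3319^1 * 3819227^(  -  1 ) 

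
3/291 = 1/97=0.01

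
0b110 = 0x6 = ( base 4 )12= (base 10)6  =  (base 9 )6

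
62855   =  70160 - 7305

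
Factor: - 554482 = -2^1*37^1*59^1*127^1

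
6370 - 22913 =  - 16543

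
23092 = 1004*23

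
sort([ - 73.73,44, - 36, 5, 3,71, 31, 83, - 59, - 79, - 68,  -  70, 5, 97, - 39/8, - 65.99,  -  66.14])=[ - 79, - 73.73,-70, - 68,-66.14,-65.99, - 59,- 36,-39/8, 3,  5, 5, 31, 44,71,83, 97 ]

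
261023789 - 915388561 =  - 654364772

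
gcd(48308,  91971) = 929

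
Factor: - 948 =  - 2^2 *3^1*79^1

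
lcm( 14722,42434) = 721378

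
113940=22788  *5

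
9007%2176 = 303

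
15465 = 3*5155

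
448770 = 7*64110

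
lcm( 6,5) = 30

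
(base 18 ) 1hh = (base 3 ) 212222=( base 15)2D2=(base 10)647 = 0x287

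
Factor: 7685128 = 2^3*11^1*23^1*3797^1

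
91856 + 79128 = 170984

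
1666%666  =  334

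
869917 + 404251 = 1274168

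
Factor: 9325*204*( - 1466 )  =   - 2^3*3^1*5^2*17^1*373^1*733^1 =- 2788771800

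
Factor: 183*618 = 2^1*3^2*61^1*103^1 = 113094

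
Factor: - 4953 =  - 3^1*13^1*127^1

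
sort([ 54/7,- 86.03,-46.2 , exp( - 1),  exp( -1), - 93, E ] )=[ - 93,  -  86.03, - 46.2,exp(  -  1),  exp( - 1), E,54/7] 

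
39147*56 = 2192232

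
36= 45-9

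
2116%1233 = 883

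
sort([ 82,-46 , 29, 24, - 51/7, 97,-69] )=[ - 69, - 46,-51/7,  24, 29, 82, 97 ]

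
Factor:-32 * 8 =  - 256 = -2^8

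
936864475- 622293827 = 314570648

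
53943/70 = 770 + 43/70= 770.61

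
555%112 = 107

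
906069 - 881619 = 24450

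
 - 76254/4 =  - 38127/2 = -19063.50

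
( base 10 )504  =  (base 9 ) 620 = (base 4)13320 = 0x1f8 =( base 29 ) HB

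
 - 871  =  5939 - 6810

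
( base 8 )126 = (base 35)2G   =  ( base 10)86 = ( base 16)56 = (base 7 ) 152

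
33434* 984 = 32899056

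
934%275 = 109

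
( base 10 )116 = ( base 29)40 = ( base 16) 74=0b1110100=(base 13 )8C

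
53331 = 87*613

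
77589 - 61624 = 15965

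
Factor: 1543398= 2^1*  3^1*71^1*3623^1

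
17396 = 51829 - 34433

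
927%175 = 52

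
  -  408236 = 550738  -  958974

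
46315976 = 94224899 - 47908923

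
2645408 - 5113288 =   -  2467880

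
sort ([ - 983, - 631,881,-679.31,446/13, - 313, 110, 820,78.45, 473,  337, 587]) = [ - 983, - 679.31, - 631, - 313, 446/13, 78.45 , 110, 337, 473,587, 820,881 ]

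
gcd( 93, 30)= 3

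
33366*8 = 266928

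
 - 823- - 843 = 20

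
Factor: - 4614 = -2^1 * 3^1*769^1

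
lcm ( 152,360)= 6840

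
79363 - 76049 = 3314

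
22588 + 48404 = 70992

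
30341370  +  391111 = 30732481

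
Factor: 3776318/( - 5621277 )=-2^1*3^ (  -  1)*7^1 * 13^1*151^( - 1) * 12409^(- 1)*20749^1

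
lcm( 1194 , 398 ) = 1194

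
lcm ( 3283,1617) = 108339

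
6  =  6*1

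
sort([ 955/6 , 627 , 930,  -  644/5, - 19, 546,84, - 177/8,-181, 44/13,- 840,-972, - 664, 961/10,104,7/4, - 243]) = [ - 972, -840,- 664, - 243,-181,-644/5,  -  177/8,-19,7/4,44/13 , 84  ,  961/10,104, 955/6,546,627, 930] 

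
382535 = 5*76507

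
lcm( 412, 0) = 0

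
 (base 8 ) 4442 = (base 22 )4I6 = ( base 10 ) 2338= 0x922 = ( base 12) 142A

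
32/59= 32/59 = 0.54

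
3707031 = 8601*431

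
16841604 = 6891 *2444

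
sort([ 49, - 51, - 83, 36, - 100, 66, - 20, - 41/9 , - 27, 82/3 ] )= [ - 100, - 83, - 51, - 27, - 20, - 41/9, 82/3,36, 49,66]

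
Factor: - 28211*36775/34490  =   - 2^( - 1 )*5^1*1471^1 * 3449^( - 1 )*28211^1 = - 207491905/6898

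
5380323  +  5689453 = 11069776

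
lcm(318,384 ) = 20352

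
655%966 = 655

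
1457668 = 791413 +666255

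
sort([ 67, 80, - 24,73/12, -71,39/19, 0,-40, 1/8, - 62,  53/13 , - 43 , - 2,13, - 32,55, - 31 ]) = [ - 71, - 62, - 43, - 40, - 32, - 31,-24, - 2, 0, 1/8, 39/19,53/13,73/12,13, 55 , 67,80] 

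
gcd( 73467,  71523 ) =81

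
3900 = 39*100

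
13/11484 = 13/11484 =0.00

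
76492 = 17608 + 58884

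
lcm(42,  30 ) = 210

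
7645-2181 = 5464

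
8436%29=26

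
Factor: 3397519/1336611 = 3^( - 1)*445537^ ( - 1 ) *3397519^1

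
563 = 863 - 300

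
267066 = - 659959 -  - 927025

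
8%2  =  0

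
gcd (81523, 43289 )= 1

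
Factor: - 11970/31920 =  - 3/8 = - 2^(-3)*3^1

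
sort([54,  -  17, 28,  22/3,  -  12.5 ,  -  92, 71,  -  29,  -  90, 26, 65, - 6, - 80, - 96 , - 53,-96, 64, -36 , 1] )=[-96,-96,  -  92 , - 90, - 80,  -  53,  -  36, - 29, - 17, - 12.5 , -6, 1, 22/3, 26, 28, 54, 64, 65,  71 ] 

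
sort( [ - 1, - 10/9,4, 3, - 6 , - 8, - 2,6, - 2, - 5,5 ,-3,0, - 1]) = [ - 8, - 6, - 5, - 3, - 2 ,-2, -10/9, - 1,  -  1,0  ,  3, 4,5,6 ] 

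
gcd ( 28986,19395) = 3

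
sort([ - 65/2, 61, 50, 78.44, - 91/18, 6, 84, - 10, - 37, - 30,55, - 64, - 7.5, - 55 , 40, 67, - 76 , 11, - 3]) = [ - 76, - 64, - 55, - 37, - 65/2,  -  30, -10,-7.5, - 91/18, - 3,6, 11, 40 , 50, 55, 61,  67 , 78.44, 84]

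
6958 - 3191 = 3767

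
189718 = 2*94859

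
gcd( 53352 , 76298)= 2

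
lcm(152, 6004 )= 12008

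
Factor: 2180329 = 2180329^1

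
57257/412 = 138 + 401/412=   138.97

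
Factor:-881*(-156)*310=2^3 * 3^1* 5^1 * 13^1 * 31^1*881^1 = 42605160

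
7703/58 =132+47/58 = 132.81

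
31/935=31/935 = 0.03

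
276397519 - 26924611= 249472908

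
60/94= 30/47=0.64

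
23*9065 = 208495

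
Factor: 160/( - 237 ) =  - 2^5 * 3^( - 1 ) * 5^1 * 79^( - 1 ) 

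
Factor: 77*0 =0^1 = 0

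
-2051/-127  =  2051/127 =16.15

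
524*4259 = 2231716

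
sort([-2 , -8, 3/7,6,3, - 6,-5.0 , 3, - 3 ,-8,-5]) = [  -  8,- 8,-6,-5.0,- 5, - 3, - 2, 3/7,3,3, 6 ] 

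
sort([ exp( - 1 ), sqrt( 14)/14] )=[sqrt( 14 )/14,exp( - 1 ) ] 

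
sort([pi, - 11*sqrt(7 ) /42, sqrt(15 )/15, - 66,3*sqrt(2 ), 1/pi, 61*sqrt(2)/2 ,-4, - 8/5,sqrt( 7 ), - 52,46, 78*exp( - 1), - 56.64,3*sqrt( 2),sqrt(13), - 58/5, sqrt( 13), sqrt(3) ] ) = [ - 66 , - 56.64, - 52, - 58/5,-4, -8/5, - 11*sqrt( 7 )/42,sqrt ( 15 ) /15, 1/pi, sqrt( 3),sqrt (7), pi, sqrt( 13), sqrt (13 ),3*sqrt( 2 ) , 3 * sqrt(2 ), 78*exp( - 1),61*sqrt( 2 ) /2,46] 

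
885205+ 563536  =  1448741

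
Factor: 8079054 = 2^1*3^1*83^1 * 16223^1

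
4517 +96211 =100728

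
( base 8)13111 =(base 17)12CA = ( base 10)5705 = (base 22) BH7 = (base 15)1A55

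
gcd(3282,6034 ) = 2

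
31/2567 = 31/2567 = 0.01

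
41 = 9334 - 9293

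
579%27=12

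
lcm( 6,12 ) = 12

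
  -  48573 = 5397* ( - 9)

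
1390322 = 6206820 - 4816498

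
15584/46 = 7792/23 = 338.78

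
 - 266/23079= - 38/3297 =- 0.01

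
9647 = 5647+4000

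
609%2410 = 609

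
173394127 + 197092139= 370486266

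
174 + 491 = 665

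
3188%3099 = 89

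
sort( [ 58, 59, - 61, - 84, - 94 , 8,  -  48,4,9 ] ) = [ - 94, - 84,  -  61, - 48, 4, 8,9,  58, 59]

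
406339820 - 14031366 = 392308454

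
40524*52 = 2107248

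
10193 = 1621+8572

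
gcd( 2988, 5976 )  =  2988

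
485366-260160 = 225206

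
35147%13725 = 7697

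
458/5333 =458/5333 = 0.09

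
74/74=1  =  1.00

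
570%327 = 243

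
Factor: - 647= - 647^1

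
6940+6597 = 13537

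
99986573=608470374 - 508483801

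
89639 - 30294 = 59345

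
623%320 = 303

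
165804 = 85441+80363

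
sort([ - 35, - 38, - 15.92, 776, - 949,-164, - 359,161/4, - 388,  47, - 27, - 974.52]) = [ - 974.52, - 949, - 388, - 359, - 164, -38, - 35, - 27, - 15.92,161/4, 47, 776 ]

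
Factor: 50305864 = 2^3 * 7^1  *  898319^1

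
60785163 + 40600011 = 101385174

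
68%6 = 2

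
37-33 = 4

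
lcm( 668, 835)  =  3340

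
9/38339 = 9/38339= 0.00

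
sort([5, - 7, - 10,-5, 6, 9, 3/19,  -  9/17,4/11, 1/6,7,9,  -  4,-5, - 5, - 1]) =[ - 10,-7, - 5, -5, - 5 , - 4, - 1,-9/17 , 3/19,1/6, 4/11, 5, 6,  7 , 9, 9]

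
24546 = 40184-15638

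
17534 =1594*11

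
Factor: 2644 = 2^2*661^1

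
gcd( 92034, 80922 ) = 6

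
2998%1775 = 1223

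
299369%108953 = 81463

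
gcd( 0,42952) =42952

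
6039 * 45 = 271755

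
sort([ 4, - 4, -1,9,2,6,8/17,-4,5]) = [- 4, - 4, - 1,8/17,2,4,5,6,  9]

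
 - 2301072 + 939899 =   -  1361173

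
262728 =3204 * 82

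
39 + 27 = 66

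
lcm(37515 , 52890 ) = 3226290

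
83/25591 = 83/25591 =0.00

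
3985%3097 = 888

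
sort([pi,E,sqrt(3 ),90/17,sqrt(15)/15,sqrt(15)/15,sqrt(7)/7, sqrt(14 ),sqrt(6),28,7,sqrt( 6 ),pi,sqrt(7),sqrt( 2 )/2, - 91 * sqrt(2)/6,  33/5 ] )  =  [-91*sqrt(2 ) /6, sqrt(15 )/15,sqrt(15)/15,sqrt ( 7)/7,sqrt( 2 ) /2, sqrt(3),sqrt(6 ),sqrt(6 ),sqrt (7 ),  E,pi, pi,sqrt ( 14), 90/17,33/5, 7,  28 ]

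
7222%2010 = 1192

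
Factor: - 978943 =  -7^1*107^1*1307^1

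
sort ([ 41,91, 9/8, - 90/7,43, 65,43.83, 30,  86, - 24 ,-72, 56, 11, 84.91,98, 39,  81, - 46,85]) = [ - 72, - 46, - 24 ,-90/7,  9/8, 11,30, 39, 41, 43, 43.83, 56, 65, 81, 84.91,85 , 86, 91, 98]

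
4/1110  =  2/555= 0.00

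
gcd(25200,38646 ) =18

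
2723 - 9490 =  - 6767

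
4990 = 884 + 4106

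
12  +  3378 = 3390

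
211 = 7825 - 7614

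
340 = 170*2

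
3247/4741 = 3247/4741 = 0.68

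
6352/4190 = 3176/2095=1.52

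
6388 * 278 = 1775864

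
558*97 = 54126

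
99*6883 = 681417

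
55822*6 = 334932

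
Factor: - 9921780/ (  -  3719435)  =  1984356/743887 = 2^2*3^2*11^1*479^(  -  1 )*1553^ ( - 1) * 5011^1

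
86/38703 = 86/38703 = 0.00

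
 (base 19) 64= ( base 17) 6G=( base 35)3d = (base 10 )118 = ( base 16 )76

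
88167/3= 29389 = 29389.00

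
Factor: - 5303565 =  - 3^2 * 5^1  *19^1*6203^1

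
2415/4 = 2415/4 = 603.75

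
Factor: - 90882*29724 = -2^3*3^6*11^1*17^1*2477^1 = - 2701376568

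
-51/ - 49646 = 51/49646=0.00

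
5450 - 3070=2380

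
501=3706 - 3205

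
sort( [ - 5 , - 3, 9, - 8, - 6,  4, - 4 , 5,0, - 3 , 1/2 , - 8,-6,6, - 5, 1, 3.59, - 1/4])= [ - 8, - 8, - 6, - 6, - 5, - 5, - 4, - 3, - 3, - 1/4  ,  0, 1/2 , 1,3.59 , 4,5, 6,9]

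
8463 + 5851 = 14314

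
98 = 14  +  84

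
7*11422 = 79954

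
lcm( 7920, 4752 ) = 23760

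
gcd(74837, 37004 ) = 1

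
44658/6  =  7443 =7443.00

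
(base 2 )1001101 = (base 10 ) 77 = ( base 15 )52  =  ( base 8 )115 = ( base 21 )3E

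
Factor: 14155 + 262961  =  2^2*3^1*7^1*3299^1 = 277116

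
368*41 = 15088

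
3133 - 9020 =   -  5887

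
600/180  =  3+1/3 = 3.33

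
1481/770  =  1 + 711/770 = 1.92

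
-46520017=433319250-479839267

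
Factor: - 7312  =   - 2^4*457^1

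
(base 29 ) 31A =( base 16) a02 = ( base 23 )4J9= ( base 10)2562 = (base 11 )1a1a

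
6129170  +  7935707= 14064877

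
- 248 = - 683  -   - 435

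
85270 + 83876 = 169146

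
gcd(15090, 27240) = 30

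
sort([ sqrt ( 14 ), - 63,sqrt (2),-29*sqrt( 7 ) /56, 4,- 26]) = [ - 63 , - 26, - 29*sqrt( 7 ) /56, sqrt(2 ), sqrt( 14), 4 ]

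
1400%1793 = 1400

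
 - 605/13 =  - 47+6/13 =- 46.54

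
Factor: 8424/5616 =3/2 = 2^(- 1)*3^1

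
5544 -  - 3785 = 9329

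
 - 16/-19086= 8/9543= 0.00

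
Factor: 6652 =2^2*1663^1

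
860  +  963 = 1823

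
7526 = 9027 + -1501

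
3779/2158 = 1+1621/2158 = 1.75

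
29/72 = 29/72 = 0.40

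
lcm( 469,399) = 26733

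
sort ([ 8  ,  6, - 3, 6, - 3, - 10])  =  [ - 10, - 3, - 3,6, 6, 8 ]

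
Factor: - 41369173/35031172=  -  2^( - 2 )*11^( - 1)*73^1*127^( - 1)*6269^( - 1)*566701^1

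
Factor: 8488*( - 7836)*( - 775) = 2^5*3^1 * 5^2*31^1*653^1*1061^1 = 51546775200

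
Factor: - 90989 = -90989^1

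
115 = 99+16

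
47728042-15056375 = 32671667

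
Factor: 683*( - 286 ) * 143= -2^1* 11^2*13^2*683^1= - 27933334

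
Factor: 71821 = 71821^1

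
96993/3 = 32331 = 32331.00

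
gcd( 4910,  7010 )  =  10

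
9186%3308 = 2570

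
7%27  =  7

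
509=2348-1839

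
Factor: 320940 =2^2*3^2*5^1*1783^1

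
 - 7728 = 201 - 7929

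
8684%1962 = 836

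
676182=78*8669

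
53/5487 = 53/5487 = 0.01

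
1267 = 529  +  738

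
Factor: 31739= 17^1*1867^1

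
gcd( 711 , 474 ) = 237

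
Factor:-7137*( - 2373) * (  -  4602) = -77939936802 = - 2^1*3^4*7^1*13^2*59^1*61^1*113^1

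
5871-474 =5397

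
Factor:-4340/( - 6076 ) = 5^1*7^ ( - 1) = 5/7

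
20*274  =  5480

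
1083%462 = 159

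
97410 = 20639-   -  76771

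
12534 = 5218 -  - 7316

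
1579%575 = 429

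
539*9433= 5084387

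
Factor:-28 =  - 2^2*7^1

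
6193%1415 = 533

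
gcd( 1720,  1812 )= 4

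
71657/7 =71657/7= 10236.71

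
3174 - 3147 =27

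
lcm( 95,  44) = 4180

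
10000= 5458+4542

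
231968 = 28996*8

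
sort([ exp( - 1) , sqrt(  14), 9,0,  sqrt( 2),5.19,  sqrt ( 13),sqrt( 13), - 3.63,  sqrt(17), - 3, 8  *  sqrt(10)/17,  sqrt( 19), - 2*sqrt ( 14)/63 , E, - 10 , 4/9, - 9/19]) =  [ - 10, -3.63 ,-3, - 9/19, - 2 * sqrt (14)/63,  0,exp( - 1),4/9, sqrt(2), 8*sqrt( 10) /17,  E,  sqrt(13 ) , sqrt( 13), sqrt( 14), sqrt(17),sqrt (19 ) , 5.19,  9]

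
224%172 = 52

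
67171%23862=19447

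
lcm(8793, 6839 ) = 61551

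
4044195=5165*783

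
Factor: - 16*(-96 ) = 1536  =  2^9 * 3^1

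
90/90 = 1  =  1.00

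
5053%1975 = 1103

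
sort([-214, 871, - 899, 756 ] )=[ - 899,-214 , 756, 871] 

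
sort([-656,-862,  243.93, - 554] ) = [ - 862, - 656, - 554, 243.93 ]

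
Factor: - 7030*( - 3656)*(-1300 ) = -33412184000  =  - 2^6*5^3* 13^1*19^1*37^1*457^1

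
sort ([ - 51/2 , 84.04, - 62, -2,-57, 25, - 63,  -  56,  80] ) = [ - 63, - 62, - 57,  -  56, - 51/2, - 2, 25, 80, 84.04 ] 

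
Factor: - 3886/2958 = - 67/51=- 3^( - 1 )*17^( - 1)*67^1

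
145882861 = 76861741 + 69021120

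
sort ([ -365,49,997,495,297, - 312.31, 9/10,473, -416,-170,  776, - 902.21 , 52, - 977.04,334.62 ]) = [ - 977.04 ,-902.21, - 416, - 365,-312.31, - 170,9/10,49,52, 297, 334.62, 473,495,776, 997] 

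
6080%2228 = 1624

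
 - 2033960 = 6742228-8776188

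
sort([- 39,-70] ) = [  -  70, - 39] 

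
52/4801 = 52/4801= 0.01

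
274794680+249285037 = 524079717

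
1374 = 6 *229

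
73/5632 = 73/5632 = 0.01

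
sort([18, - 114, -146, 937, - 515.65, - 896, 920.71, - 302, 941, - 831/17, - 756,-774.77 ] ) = [ - 896,  -  774.77, - 756, - 515.65, - 302 ,- 146, - 114 , - 831/17, 18, 920.71,937,941]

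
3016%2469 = 547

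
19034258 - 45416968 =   -  26382710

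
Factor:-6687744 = - 2^10  *3^1*7^1*311^1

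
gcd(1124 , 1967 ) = 281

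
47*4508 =211876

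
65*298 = 19370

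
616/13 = 616/13 = 47.38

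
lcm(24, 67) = 1608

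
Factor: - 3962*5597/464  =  - 2^(-3)*7^1*193^1 * 283^1 = - 382333/8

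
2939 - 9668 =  - 6729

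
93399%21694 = 6623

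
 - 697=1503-2200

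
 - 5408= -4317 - 1091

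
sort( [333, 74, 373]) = [ 74, 333, 373 ] 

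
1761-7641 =-5880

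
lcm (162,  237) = 12798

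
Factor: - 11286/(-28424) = 27/68 =2^ ( - 2 )*3^3*17^( - 1)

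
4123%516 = 511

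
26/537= 26/537=0.05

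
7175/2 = 3587+1/2 = 3587.50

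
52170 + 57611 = 109781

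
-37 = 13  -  50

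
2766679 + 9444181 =12210860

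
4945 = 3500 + 1445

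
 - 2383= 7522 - 9905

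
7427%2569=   2289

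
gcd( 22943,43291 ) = 1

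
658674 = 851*774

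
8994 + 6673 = 15667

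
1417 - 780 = 637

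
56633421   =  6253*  9057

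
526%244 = 38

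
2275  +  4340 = 6615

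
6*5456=32736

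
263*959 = 252217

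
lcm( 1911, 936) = 45864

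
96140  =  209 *460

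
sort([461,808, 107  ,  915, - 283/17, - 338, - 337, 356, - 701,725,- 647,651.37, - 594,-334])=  [ - 701, - 647 , - 594, -338, - 337 , -334, - 283/17,107, 356, 461, 651.37 , 725,808, 915]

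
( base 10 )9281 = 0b10010001000001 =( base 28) bnd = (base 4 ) 2101001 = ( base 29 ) b11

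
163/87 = 163/87=1.87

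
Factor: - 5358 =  - 2^1*3^1*19^1*47^1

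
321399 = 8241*39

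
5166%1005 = 141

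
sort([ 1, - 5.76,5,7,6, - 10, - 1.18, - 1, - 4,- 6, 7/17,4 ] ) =[ - 10,-6, -5.76,-4, - 1.18, - 1,  7/17,1,4,5,6, 7 ]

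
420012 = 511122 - 91110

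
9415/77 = 122 + 3/11= 122.27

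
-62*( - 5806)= 359972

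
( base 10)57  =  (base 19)30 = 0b111001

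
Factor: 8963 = 8963^1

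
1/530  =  1/530 = 0.00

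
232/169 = 232/169  =  1.37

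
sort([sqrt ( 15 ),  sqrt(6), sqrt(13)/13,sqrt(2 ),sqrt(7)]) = [ sqrt( 13)/13,sqrt( 2),sqrt( 6),sqrt(7 ),sqrt( 15)] 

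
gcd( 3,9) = 3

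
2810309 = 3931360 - 1121051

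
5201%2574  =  53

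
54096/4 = 13524=13524.00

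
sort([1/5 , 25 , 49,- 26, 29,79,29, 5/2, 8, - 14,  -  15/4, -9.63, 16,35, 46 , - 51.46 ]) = [  -  51.46, - 26, - 14, - 9.63, - 15/4, 1/5,5/2, 8, 16,  25, 29,29,35 , 46 , 49,79 ]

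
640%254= 132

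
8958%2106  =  534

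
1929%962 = 5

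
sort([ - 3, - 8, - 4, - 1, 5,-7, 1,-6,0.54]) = [  -  8,-7,  -  6,-4,- 3, - 1, 0.54,1, 5] 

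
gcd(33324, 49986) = 16662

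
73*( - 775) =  - 56575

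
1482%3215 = 1482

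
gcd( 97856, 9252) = 4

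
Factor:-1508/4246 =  - 2^1*11^(-1)*13^1*29^1*193^ ( - 1) = - 754/2123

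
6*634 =3804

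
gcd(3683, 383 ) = 1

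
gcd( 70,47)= 1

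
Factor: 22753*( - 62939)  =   - 1432051067 = - 61^1*373^1 * 62939^1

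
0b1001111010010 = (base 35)44Y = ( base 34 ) 4d8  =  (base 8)11722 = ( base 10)5074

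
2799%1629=1170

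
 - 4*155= - 620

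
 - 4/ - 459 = 4/459 = 0.01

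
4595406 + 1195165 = 5790571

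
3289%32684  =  3289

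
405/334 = 405/334 = 1.21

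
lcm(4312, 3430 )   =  150920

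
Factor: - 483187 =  - 73^1*6619^1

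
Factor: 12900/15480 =5/6 = 2^( - 1) * 3^( - 1)*5^1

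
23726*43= 1020218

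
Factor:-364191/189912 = -2^( - 3)*17^1*37^1 * 41^( - 1 )= - 629/328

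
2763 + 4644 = 7407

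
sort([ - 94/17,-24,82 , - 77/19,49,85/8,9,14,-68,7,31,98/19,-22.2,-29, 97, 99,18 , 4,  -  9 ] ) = [  -  68,-29,  -  24 ,-22.2,-9, - 94/17,-77/19,4,98/19,7,9,85/8, 14,18, 31,49,82 , 97, 99]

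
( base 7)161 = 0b1011100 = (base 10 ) 92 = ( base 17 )57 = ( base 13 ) 71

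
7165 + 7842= 15007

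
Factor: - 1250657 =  - 131^1 * 9547^1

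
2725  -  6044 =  - 3319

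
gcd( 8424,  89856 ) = 2808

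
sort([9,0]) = [ 0,9] 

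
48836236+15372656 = 64208892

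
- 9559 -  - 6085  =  -3474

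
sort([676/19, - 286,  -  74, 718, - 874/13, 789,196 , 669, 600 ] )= [-286, - 74, - 874/13, 676/19, 196, 600, 669, 718,789 ]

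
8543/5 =8543/5 = 1708.60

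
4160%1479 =1202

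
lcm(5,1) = 5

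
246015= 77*3195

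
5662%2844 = 2818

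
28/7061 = 28/7061= 0.00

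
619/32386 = 619/32386 = 0.02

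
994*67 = 66598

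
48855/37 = 48855/37  =  1320.41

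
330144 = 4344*76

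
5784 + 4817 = 10601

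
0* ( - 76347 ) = 0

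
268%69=61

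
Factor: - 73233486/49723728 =-2^ ( - 3 )*3^1*19^1*953^( - 1)*1087^(  -  1)*214133^1 =- 12205581/8287288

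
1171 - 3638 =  - 2467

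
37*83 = 3071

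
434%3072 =434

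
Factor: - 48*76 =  -3648 = -2^6*3^1*19^1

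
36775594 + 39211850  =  75987444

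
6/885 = 2/295 = 0.01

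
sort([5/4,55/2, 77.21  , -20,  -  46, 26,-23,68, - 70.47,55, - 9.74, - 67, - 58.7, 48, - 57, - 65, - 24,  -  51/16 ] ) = [ - 70.47, - 67,-65, - 58.7, - 57,- 46 , - 24,  -  23, - 20, - 9.74,-51/16,5/4,26,55/2,48,55, 68, 77.21]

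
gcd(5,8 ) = 1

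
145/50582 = 145/50582=0.00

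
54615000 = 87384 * 625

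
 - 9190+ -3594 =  - 12784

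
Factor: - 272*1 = -272 =- 2^4*17^1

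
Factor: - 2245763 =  - 13^1*172751^1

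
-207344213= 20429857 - 227774070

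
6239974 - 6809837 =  - 569863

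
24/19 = 1 + 5/19 = 1.26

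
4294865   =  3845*1117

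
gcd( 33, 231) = 33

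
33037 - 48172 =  - 15135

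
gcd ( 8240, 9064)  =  824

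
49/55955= 49/55955=0.00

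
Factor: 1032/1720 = 3^1 * 5^( - 1) =3/5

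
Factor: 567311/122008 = 2^( - 3 )*101^ ( - 1) * 151^ ( - 1)*691^1*821^1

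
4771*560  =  2671760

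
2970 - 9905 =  - 6935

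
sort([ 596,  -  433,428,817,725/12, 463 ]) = [ - 433, 725/12, 428, 463,596, 817 ] 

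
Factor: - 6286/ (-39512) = 2^ ( - 2) * 7^1 * 11^(  -  1 ) = 7/44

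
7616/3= 7616/3 = 2538.67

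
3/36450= 1/12150 =0.00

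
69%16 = 5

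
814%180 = 94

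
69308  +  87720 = 157028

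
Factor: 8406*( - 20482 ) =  - 172171692 = - 2^2*3^2*7^2*11^1*19^1*467^1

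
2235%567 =534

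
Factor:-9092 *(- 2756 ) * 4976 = 124686378752 = 2^8 *13^1*53^1*311^1*2273^1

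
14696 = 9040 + 5656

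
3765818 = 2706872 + 1058946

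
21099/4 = 5274 + 3/4 = 5274.75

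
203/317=203/317 = 0.64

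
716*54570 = 39072120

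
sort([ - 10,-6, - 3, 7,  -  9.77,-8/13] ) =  [ - 10, - 9.77,-6, - 3,-8/13, 7]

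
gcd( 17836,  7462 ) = 182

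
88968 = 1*88968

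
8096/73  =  110 + 66/73  =  110.90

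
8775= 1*8775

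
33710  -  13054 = 20656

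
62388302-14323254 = 48065048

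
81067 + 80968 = 162035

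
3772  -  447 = 3325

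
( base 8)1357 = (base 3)1000211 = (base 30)p1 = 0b1011101111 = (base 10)751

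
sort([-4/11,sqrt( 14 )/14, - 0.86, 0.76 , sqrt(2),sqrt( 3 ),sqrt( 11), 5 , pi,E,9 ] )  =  [ - 0.86,-4/11,sqrt( 14 )/14,0.76, sqrt(2 ),sqrt(3),E,pi,sqrt(11 ), 5,9 ]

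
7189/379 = 18 + 367/379 = 18.97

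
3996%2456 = 1540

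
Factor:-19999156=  - 2^2*107^1*46727^1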